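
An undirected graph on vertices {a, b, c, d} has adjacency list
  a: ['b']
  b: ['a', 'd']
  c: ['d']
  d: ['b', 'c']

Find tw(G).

A width-1 tree decomposition is:
Bags: B1 = {a, b}  B2 = {b, d}  B3 = {c, d}
Tree: B1–B2, B2–B3
Every bag has size at most 2, so the width is 2 − 1 = 1 and tw(G) ≤ 1. Since G has at least one edge (e.g. b–a), it is not an edgeless graph, so tw(G) ≥ 1. The upper and lower bounds meet at 1, so that is the treewidth.

1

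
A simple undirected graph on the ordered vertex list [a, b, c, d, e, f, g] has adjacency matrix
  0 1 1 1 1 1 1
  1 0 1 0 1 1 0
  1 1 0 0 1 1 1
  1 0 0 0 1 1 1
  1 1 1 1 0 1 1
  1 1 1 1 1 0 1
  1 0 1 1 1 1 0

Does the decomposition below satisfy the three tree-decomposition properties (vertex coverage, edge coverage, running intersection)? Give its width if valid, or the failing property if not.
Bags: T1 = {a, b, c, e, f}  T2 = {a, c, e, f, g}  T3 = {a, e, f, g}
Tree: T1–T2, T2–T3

A tree decomposition must satisfy three properties: every vertex lies in some bag; for every edge, both endpoints lie together in some bag; and for every vertex, the bags containing it form a connected subtree. Here vertex d appears in no bag, so the decomposition is invalid.

No — vertex d appears in no bag.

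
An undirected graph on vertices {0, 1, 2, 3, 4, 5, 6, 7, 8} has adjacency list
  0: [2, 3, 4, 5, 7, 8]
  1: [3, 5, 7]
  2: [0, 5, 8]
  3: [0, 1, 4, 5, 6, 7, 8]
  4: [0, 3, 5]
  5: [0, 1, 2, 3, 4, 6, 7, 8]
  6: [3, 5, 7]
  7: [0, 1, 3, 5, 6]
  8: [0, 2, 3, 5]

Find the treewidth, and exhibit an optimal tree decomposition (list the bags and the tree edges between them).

Treewidth 3.
One such decomposition:
Bags: B1 = {0, 3, 5, 7}  B2 = {0, 3, 5, 8}  B3 = {1, 3, 5, 7}  B4 = {0, 2, 5, 8}  B5 = {3, 5, 6, 7}  B6 = {0, 3, 4, 5}
Tree: B1–B2, B1–B3, B2–B4, B1–B5, B2–B6

Every bag has size at most 4, so the width is 4 − 1 = 3 and tw(G) ≤ 3. Conversely, {0, 2, 5, 8} is a clique of size 4, and the vertices of any clique must share a bag in every tree decomposition; so some bag has ≥ 4 vertices and tw(G) ≥ 3. Combining the bounds, tw(G) = 3.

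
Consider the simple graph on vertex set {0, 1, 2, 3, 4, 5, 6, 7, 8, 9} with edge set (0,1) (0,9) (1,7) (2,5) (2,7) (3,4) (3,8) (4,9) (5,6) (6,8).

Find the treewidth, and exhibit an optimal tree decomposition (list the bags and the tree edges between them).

Treewidth 2.
One optimal decomposition is:
Bags: B1 = {2, 5, 7}  B2 = {5, 6, 7}  B3 = {6, 7, 8}  B4 = {3, 7, 8}  B5 = {3, 4, 7}  B6 = {4, 7, 9}  B7 = {0, 7, 9}  B8 = {0, 1, 7}
Tree: B1–B2, B2–B3, B3–B4, B4–B5, B5–B6, B6–B7, B7–B8

Every bag has size at most 3, so the width is 3 − 1 = 2 and tw(G) ≤ 2. For the lower bound, G contains the cycle 7–2–5–6–8–3–4–9–0–1–7, so G is not a forest; only forests have treewidth ≤ 1, hence tw(G) ≥ 2. The upper and lower bounds meet at 2, so that is the treewidth.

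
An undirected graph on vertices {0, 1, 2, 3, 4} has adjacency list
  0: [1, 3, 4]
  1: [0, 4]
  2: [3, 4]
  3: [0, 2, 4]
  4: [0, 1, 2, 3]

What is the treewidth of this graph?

2

A width-2 tree decomposition is:
Bags: B1 = {0, 3, 4}  B2 = {0, 1, 4}  B3 = {2, 3, 4}
Tree: B1–B2, B1–B3
The largest bag has 3 vertices, giving width 2; this decomposition certifies tw(G) ≤ 2. For the lower bound, the 3 vertices {0, 1, 4} are pairwise adjacent, and any tree decomposition puts a clique entirely inside one bag — forcing width ≥ 2. Hence tw(G) = 2 exactly.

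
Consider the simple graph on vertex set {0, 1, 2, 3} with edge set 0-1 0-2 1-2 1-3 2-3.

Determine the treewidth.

2

A width-2 tree decomposition is:
Bags: B1 = {1, 2, 3}  B2 = {0, 1, 2}
Tree: B1–B2
Each bag holds 3 vertices, so the decomposition has width 2, which upper-bounds the treewidth. Conversely, {0, 1, 2} is a clique of size 3, and the vertices of any clique must share a bag in every tree decomposition; so some bag has ≥ 3 vertices and tw(G) ≥ 2. Hence tw(G) = 2 exactly.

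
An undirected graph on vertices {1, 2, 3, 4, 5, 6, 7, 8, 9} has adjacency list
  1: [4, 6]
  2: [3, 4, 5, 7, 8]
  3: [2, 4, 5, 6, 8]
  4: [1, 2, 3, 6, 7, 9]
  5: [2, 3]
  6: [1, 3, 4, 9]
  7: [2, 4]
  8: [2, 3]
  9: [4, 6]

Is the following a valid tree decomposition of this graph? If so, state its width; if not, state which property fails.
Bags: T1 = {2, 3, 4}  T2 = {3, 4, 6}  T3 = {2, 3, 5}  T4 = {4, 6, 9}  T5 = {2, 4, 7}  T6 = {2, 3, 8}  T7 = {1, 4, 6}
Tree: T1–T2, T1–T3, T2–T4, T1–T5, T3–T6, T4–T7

Vertex coverage: the bags together contain {1, 2, 3, 4, 5, 6, 7, 8, 9}, the full vertex set. Edge coverage: each edge of G has both endpoints in at least one bag. Running intersection: for every vertex, the bags containing it form a connected subtree. All three properties hold, so this is a valid tree decomposition of width max|bag| − 1 = 2, and hence tw(G) ≤ 2.

Yes; width 2.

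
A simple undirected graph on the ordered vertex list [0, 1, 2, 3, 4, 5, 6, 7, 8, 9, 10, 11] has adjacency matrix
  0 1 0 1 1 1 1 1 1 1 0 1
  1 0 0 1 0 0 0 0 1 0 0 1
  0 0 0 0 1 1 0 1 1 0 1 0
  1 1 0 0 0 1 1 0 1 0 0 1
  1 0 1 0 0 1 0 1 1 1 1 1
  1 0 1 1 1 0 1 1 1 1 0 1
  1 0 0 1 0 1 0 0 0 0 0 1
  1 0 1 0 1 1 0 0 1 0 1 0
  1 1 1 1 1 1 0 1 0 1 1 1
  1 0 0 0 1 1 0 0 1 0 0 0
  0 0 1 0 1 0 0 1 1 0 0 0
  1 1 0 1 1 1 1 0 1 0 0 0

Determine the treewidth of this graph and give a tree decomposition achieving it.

Each bag holds 5 vertices, so the decomposition has width 4, which upper-bounds the treewidth. Conversely, {0, 1, 3, 8, 11} is a clique of size 5, and the vertices of any clique must share a bag in every tree decomposition; so some bag has ≥ 5 vertices and tw(G) ≥ 4. Combining the bounds, tw(G) = 4.

Treewidth 4.
Bags: B1 = {0, 4, 5, 8, 11}  B2 = {0, 3, 5, 8, 11}  B3 = {0, 3, 5, 6, 11}  B4 = {0, 4, 5, 8, 9}  B5 = {0, 4, 5, 7, 8}  B6 = {0, 1, 3, 8, 11}  B7 = {2, 4, 5, 7, 8}  B8 = {2, 4, 7, 8, 10}
Tree: B1–B2, B2–B3, B1–B4, B1–B5, B2–B6, B5–B7, B7–B8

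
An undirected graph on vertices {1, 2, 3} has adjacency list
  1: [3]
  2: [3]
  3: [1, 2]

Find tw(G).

1

A width-1 tree decomposition is:
Bags: B1 = {1, 3}  B2 = {2, 3}
Tree: B1–B2
Each bag holds 2 vertices, so the decomposition has width 1, which upper-bounds the treewidth. Any graph with an edge has treewidth ≥ 1, and G has the edge 1–3. Therefore the treewidth is 1.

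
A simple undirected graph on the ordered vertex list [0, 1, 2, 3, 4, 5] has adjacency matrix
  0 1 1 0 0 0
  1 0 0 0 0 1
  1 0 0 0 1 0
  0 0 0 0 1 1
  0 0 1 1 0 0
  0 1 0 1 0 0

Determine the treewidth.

A width-2 tree decomposition is:
Bags: B1 = {0, 1, 2}  B2 = {1, 2, 5}  B3 = {2, 3, 5}  B4 = {2, 3, 4}
Tree: B1–B2, B2–B3, B3–B4
Each bag holds 3 vertices, so the decomposition has width 2, which upper-bounds the treewidth. For the lower bound, G contains the cycle 2–0–1–5–3–4–2, so G is not a forest; only forests have treewidth ≤ 1, hence tw(G) ≥ 2. Hence tw(G) = 2 exactly.

2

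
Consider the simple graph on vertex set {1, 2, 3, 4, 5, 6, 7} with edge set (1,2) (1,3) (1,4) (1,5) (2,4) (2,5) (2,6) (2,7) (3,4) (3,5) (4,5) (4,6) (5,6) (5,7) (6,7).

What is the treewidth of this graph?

A width-3 tree decomposition is:
Bags: B1 = {2, 4, 5, 6}  B2 = {1, 2, 4, 5}  B3 = {1, 3, 4, 5}  B4 = {2, 5, 6, 7}
Tree: B1–B2, B2–B3, B1–B4
Every bag has size at most 4, so the width is 4 − 1 = 3 and tw(G) ≤ 3. For the lower bound, the 4 vertices {1, 2, 4, 5} are pairwise adjacent, and any tree decomposition puts a clique entirely inside one bag — forcing width ≥ 3. The upper and lower bounds meet at 3, so that is the treewidth.

3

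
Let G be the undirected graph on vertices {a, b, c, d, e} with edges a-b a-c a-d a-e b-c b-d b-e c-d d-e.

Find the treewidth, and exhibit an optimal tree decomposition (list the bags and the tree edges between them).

Each bag holds 4 vertices, so the decomposition has width 3, which upper-bounds the treewidth. On the other hand G contains the 4-clique {a, b, d, e}. A clique must lie in a single bag of any decomposition, so no decomposition can have width below 3. The upper and lower bounds meet at 3, so that is the treewidth.

Treewidth 3.
One optimal decomposition is:
Bags: B1 = {a, b, c, d}  B2 = {a, b, d, e}
Tree: B1–B2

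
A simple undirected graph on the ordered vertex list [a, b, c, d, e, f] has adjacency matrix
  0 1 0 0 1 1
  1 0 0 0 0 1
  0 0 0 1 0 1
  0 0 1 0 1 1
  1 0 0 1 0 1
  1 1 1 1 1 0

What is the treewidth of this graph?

2

A width-2 tree decomposition is:
Bags: B1 = {c, d, f}  B2 = {d, e, f}  B3 = {a, e, f}  B4 = {a, b, f}
Tree: B1–B2, B2–B3, B3–B4
Every bag has size at most 3, so the width is 3 − 1 = 2 and tw(G) ≤ 2. Conversely, {d, e, f} is a clique of size 3, and the vertices of any clique must share a bag in every tree decomposition; so some bag has ≥ 3 vertices and tw(G) ≥ 2. Combining the bounds, tw(G) = 2.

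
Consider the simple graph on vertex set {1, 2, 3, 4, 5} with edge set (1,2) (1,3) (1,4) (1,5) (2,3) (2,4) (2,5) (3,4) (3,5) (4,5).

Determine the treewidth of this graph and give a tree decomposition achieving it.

With just one bag of size 5, the width is 5 − 1 = 4, so tw(G) ≤ 4. Conversely, {1, 2, 3, 4, 5} is a clique of size 5, and the vertices of any clique must share a bag in every tree decomposition; so some bag has ≥ 5 vertices and tw(G) ≥ 4. Hence tw(G) = 4 exactly.

Treewidth 4.
Bags: B1 = {1, 2, 3, 4, 5}
Tree: (single bag)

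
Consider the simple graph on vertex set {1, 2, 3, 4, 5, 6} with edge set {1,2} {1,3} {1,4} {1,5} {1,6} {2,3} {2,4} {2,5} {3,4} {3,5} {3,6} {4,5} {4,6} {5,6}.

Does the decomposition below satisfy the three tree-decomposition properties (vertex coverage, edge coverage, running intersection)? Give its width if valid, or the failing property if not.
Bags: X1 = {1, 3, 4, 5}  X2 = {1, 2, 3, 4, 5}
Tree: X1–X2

No — vertex 6 appears in no bag.

A tree decomposition must satisfy three properties: every vertex lies in some bag; for every edge, both endpoints lie together in some bag; and for every vertex, the bags containing it form a connected subtree. Here vertex 6 appears in no bag, so the decomposition is invalid.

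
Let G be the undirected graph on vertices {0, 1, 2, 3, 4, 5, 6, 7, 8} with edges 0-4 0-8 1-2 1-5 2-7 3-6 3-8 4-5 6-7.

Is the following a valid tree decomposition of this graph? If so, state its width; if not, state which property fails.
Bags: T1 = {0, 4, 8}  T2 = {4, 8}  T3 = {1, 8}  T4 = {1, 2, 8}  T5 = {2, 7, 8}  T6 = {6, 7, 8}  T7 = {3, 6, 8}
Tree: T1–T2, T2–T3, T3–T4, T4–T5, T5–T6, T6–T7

No — vertex 5 appears in no bag.

A tree decomposition must satisfy three properties: every vertex lies in some bag; for every edge, both endpoints lie together in some bag; and for every vertex, the bags containing it form a connected subtree. Here vertex 5 appears in no bag, so the decomposition is invalid.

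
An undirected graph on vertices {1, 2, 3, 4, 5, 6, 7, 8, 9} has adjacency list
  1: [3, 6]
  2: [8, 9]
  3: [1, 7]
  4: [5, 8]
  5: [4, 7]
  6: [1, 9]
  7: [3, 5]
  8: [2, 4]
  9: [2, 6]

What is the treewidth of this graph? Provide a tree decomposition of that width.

Treewidth 2.
Bags: B1 = {4, 5, 7}  B2 = {3, 4, 7}  B3 = {1, 3, 4}  B4 = {1, 4, 6}  B5 = {4, 6, 9}  B6 = {2, 4, 9}  B7 = {2, 4, 8}
Tree: B1–B2, B2–B3, B3–B4, B4–B5, B5–B6, B6–B7

Every bag has size at most 3, so the width is 3 − 1 = 2 and tw(G) ≤ 2. Since 4–5–7–3–1–6–9–2–8–4 is a cycle in G, G is not acyclic. Forests are exactly the graphs of treewidth ≤ 1, so tw(G) ≥ 2. The upper and lower bounds meet at 2, so that is the treewidth.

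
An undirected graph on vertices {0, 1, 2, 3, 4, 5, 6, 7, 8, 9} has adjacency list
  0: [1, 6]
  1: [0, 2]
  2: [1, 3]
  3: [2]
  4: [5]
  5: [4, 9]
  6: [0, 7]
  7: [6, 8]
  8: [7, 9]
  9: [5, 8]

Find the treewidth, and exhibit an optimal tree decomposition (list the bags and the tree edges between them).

Every bag has size at most 2, so the width is 2 − 1 = 1 and tw(G) ≤ 1. Since G has at least one edge (e.g. 4–5), it is not an edgeless graph, so tw(G) ≥ 1. Therefore the treewidth is 1.

Treewidth 1.
One such decomposition:
Bags: B1 = {4, 5}  B2 = {5, 9}  B3 = {8, 9}  B4 = {7, 8}  B5 = {6, 7}  B6 = {0, 6}  B7 = {0, 1}  B8 = {1, 2}  B9 = {2, 3}
Tree: B1–B2, B2–B3, B3–B4, B4–B5, B5–B6, B6–B7, B7–B8, B8–B9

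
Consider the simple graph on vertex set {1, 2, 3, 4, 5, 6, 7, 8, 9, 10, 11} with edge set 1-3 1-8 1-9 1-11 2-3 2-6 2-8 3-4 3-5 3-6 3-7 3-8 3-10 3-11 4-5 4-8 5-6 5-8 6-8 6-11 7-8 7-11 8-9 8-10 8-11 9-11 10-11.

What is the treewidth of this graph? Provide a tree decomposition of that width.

The largest bag has 4 vertices, giving width 3; this decomposition certifies tw(G) ≤ 3. Conversely, {1, 8, 9, 11} is a clique of size 4, and the vertices of any clique must share a bag in every tree decomposition; so some bag has ≥ 4 vertices and tw(G) ≥ 3. Hence tw(G) = 3 exactly.

Treewidth 3.
Bags: B1 = {1, 3, 8, 11}  B2 = {3, 6, 8, 11}  B3 = {2, 3, 6, 8}  B4 = {3, 5, 6, 8}  B5 = {3, 4, 5, 8}  B6 = {3, 7, 8, 11}  B7 = {1, 8, 9, 11}  B8 = {3, 8, 10, 11}
Tree: B1–B2, B2–B3, B3–B4, B4–B5, B1–B6, B1–B7, B2–B8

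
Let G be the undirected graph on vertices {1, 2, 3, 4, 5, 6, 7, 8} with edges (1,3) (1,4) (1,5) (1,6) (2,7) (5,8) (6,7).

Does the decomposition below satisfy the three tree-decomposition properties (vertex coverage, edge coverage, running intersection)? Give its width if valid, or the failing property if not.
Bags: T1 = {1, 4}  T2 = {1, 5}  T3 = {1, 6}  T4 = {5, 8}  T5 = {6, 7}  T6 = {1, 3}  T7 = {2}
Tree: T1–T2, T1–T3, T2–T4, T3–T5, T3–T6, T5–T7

A tree decomposition must satisfy three properties: every vertex lies in some bag; for every edge, both endpoints lie together in some bag; and for every vertex, the bags containing it form a connected subtree. Here edge (7,2) lies in no bag, so the decomposition is invalid.

No — edge (7,2) lies in no bag.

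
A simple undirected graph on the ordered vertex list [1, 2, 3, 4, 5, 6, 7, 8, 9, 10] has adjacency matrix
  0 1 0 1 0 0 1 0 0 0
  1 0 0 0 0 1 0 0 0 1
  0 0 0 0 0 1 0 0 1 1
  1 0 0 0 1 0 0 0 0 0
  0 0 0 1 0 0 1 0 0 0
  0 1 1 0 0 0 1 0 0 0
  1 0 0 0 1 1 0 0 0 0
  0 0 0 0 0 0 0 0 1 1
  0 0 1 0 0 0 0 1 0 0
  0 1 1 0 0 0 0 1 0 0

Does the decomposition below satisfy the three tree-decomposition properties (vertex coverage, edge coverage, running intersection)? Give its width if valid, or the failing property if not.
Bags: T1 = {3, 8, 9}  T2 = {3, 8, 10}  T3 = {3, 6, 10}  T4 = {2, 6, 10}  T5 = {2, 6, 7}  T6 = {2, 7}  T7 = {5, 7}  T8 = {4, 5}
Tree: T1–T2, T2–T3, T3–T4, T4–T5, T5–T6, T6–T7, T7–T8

A tree decomposition must satisfy three properties: every vertex lies in some bag; for every edge, both endpoints lie together in some bag; and for every vertex, the bags containing it form a connected subtree. Here vertex 1 appears in no bag, so the decomposition is invalid.

No — vertex 1 appears in no bag.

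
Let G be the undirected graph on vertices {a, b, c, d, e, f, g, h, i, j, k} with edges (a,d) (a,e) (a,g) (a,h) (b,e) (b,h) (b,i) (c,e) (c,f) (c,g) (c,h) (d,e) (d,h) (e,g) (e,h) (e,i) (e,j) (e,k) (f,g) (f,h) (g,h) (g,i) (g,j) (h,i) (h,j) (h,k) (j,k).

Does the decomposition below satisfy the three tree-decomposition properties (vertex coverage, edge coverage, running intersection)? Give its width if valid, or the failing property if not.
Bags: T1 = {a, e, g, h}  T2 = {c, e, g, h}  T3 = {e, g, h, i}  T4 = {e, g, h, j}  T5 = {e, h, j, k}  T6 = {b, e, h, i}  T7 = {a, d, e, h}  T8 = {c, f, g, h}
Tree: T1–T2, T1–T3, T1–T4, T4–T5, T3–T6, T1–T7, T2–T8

Yes; width 3.

Every vertex of G appears in some bag (union = {a, b, c, d, e, f, g, h, i, j, k}); every edge is covered by a bag; and for each vertex v the set of bags containing v is connected in the bag tree. The decomposition is therefore valid. The largest bag has 4 vertices, so the width is 3.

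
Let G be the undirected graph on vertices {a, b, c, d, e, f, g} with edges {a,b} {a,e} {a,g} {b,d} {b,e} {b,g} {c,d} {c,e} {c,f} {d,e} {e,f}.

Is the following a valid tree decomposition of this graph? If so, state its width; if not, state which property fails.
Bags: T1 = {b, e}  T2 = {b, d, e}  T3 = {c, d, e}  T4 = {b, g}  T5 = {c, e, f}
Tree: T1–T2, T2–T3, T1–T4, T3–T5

No — vertex a appears in no bag.

A tree decomposition must satisfy three properties: every vertex lies in some bag; for every edge, both endpoints lie together in some bag; and for every vertex, the bags containing it form a connected subtree. Here vertex a appears in no bag, so the decomposition is invalid.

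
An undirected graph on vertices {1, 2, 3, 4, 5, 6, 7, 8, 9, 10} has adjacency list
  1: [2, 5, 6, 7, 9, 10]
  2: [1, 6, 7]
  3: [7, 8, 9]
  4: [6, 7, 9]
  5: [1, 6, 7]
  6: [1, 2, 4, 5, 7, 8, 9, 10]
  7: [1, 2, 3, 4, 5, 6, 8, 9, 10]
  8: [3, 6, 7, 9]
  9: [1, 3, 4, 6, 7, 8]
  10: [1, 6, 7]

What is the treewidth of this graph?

A width-3 tree decomposition is:
Bags: B1 = {1, 5, 6, 7}  B2 = {1, 6, 7, 9}  B3 = {4, 6, 7, 9}  B4 = {6, 7, 8, 9}  B5 = {1, 6, 7, 10}  B6 = {1, 2, 6, 7}  B7 = {3, 7, 8, 9}
Tree: B1–B2, B2–B3, B3–B4, B1–B5, B2–B6, B4–B7
Every bag has size at most 4, so the width is 4 − 1 = 3 and tw(G) ≤ 3. For the lower bound, the 4 vertices {3, 7, 8, 9} are pairwise adjacent, and any tree decomposition puts a clique entirely inside one bag — forcing width ≥ 3. Therefore the treewidth is 3.

3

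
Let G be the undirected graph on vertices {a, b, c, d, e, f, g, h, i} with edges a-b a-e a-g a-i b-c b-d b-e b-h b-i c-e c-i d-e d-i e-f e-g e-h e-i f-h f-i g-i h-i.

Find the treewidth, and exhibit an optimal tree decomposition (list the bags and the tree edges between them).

Every bag has size at most 4, so the width is 4 − 1 = 3 and tw(G) ≤ 3. On the other hand G contains the 4-clique {a, e, g, i}. A clique must lie in a single bag of any decomposition, so no decomposition can have width below 3. The upper and lower bounds meet at 3, so that is the treewidth.

Treewidth 3.
One optimal decomposition is:
Bags: B1 = {a, e, g, i}  B2 = {a, b, e, i}  B3 = {b, e, h, i}  B4 = {e, f, h, i}  B5 = {b, c, e, i}  B6 = {b, d, e, i}
Tree: B1–B2, B2–B3, B3–B4, B3–B5, B5–B6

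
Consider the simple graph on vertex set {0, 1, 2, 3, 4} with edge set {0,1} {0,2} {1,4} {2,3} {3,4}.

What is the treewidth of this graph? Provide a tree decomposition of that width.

Treewidth 2.
One optimal decomposition is:
Bags: B1 = {2, 3, 4}  B2 = {1, 2, 4}  B3 = {0, 1, 2}
Tree: B1–B2, B2–B3

Each bag holds 3 vertices, so the decomposition has width 2, which upper-bounds the treewidth. For the lower bound, G contains the cycle 2–3–4–1–0–2, so G is not a forest; only forests have treewidth ≤ 1, hence tw(G) ≥ 2. Therefore the treewidth is 2.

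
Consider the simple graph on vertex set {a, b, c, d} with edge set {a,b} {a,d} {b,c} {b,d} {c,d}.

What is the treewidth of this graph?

A width-2 tree decomposition is:
Bags: B1 = {a, b, d}  B2 = {b, c, d}
Tree: B1–B2
The largest bag has 3 vertices, giving width 2; this decomposition certifies tw(G) ≤ 2. Conversely, {b, c, d} is a clique of size 3, and the vertices of any clique must share a bag in every tree decomposition; so some bag has ≥ 3 vertices and tw(G) ≥ 2. Hence tw(G) = 2 exactly.

2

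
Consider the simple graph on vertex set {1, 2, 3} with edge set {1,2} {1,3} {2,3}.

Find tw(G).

A width-2 tree decomposition is:
Bags: B1 = {1, 2, 3}
Tree: (single bag)
With just one bag of size 3, the width is 3 − 1 = 2, so tw(G) ≤ 2. On the other hand G contains the 3-clique {1, 2, 3}. A clique must lie in a single bag of any decomposition, so no decomposition can have width below 2. Combining the bounds, tw(G) = 2.

2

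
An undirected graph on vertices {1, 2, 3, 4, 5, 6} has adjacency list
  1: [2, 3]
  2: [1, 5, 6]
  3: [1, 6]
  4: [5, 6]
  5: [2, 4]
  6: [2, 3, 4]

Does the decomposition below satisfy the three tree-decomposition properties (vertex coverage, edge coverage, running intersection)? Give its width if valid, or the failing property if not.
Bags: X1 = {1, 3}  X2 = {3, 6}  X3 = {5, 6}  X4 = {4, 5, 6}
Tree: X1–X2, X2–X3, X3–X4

A tree decomposition must satisfy three properties: every vertex lies in some bag; for every edge, both endpoints lie together in some bag; and for every vertex, the bags containing it form a connected subtree. Here vertex 2 appears in no bag, so the decomposition is invalid.

No — vertex 2 appears in no bag.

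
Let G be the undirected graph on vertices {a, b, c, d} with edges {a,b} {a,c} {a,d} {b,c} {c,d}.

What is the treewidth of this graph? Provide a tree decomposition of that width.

Every bag has size at most 3, so the width is 3 − 1 = 2 and tw(G) ≤ 2. On the other hand G contains the 3-clique {a, c, d}. A clique must lie in a single bag of any decomposition, so no decomposition can have width below 2. The upper and lower bounds meet at 2, so that is the treewidth.

Treewidth 2.
Bags: B1 = {a, b, c}  B2 = {a, c, d}
Tree: B1–B2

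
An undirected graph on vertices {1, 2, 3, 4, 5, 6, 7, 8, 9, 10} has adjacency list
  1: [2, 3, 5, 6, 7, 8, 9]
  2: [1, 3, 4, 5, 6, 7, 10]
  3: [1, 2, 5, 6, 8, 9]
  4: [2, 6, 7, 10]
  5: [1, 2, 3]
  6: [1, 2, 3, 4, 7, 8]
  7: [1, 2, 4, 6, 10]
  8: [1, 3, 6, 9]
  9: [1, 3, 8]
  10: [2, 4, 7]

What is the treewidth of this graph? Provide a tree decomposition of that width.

Every bag has size at most 4, so the width is 4 − 1 = 3 and tw(G) ≤ 3. On the other hand G contains the 4-clique {1, 3, 8, 9}. A clique must lie in a single bag of any decomposition, so no decomposition can have width below 3. Hence tw(G) = 3 exactly.

Treewidth 3.
One such decomposition:
Bags: B1 = {1, 2, 6, 7}  B2 = {1, 2, 3, 6}  B3 = {1, 2, 3, 5}  B4 = {2, 4, 6, 7}  B5 = {1, 3, 6, 8}  B6 = {1, 3, 8, 9}  B7 = {2, 4, 7, 10}
Tree: B1–B2, B2–B3, B1–B4, B2–B5, B5–B6, B4–B7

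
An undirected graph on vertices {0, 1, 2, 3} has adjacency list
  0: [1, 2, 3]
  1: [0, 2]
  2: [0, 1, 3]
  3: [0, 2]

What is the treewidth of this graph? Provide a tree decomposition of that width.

Each bag holds 3 vertices, so the decomposition has width 2, which upper-bounds the treewidth. For the lower bound, the 3 vertices {0, 1, 2} are pairwise adjacent, and any tree decomposition puts a clique entirely inside one bag — forcing width ≥ 2. Hence tw(G) = 2 exactly.

Treewidth 2.
Bags: B1 = {0, 2, 3}  B2 = {0, 1, 2}
Tree: B1–B2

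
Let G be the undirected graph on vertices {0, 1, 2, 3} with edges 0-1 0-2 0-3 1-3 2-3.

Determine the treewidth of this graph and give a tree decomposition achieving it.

Treewidth 2.
One optimal decomposition is:
Bags: B1 = {0, 2, 3}  B2 = {0, 1, 3}
Tree: B1–B2

Each bag holds 3 vertices, so the decomposition has width 2, which upper-bounds the treewidth. Conversely, {0, 1, 3} is a clique of size 3, and the vertices of any clique must share a bag in every tree decomposition; so some bag has ≥ 3 vertices and tw(G) ≥ 2. Therefore the treewidth is 2.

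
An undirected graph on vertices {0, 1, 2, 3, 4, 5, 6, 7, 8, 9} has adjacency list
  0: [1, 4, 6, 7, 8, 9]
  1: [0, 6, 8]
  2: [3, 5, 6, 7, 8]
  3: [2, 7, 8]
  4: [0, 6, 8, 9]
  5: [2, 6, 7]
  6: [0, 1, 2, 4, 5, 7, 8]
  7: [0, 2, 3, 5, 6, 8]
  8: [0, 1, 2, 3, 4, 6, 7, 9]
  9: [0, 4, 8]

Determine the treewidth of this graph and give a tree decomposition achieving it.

Every bag has size at most 4, so the width is 4 − 1 = 3 and tw(G) ≤ 3. On the other hand G contains the 4-clique {0, 4, 8, 9}. A clique must lie in a single bag of any decomposition, so no decomposition can have width below 3. The upper and lower bounds meet at 3, so that is the treewidth.

Treewidth 3.
One optimal decomposition is:
Bags: B1 = {2, 6, 7, 8}  B2 = {0, 6, 7, 8}  B3 = {0, 4, 6, 8}  B4 = {0, 1, 6, 8}  B5 = {0, 4, 8, 9}  B6 = {2, 5, 6, 7}  B7 = {2, 3, 7, 8}
Tree: B1–B2, B2–B3, B2–B4, B3–B5, B1–B6, B1–B7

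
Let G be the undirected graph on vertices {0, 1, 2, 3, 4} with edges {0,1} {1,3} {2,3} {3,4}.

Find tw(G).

A width-1 tree decomposition is:
Bags: B1 = {0, 1}  B2 = {1, 3}  B3 = {2, 3}  B4 = {3, 4}
Tree: B1–B2, B2–B3, B3–B4
The largest bag has 2 vertices, giving width 1; this decomposition certifies tw(G) ≤ 1. Since G has at least one edge (e.g. 1–0), it is not an edgeless graph, so tw(G) ≥ 1. Therefore the treewidth is 1.

1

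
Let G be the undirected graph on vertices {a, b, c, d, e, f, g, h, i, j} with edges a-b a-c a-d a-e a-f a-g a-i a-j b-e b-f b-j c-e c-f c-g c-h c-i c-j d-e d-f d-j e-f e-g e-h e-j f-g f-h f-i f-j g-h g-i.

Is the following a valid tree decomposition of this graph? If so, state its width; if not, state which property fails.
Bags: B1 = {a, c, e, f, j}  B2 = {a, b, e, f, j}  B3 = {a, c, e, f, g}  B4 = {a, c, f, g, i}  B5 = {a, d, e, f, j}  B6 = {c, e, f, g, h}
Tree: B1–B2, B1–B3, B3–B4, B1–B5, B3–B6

Checking the three conditions: (i) the bags cover all of {a, b, c, d, e, f, g, h, i, j}; (ii) for each edge, some bag contains both endpoints; (iii) the bags containing any fixed vertex form a subtree. All hold, so the decomposition is valid with width 5 − 1 = 4.

Yes; width 4.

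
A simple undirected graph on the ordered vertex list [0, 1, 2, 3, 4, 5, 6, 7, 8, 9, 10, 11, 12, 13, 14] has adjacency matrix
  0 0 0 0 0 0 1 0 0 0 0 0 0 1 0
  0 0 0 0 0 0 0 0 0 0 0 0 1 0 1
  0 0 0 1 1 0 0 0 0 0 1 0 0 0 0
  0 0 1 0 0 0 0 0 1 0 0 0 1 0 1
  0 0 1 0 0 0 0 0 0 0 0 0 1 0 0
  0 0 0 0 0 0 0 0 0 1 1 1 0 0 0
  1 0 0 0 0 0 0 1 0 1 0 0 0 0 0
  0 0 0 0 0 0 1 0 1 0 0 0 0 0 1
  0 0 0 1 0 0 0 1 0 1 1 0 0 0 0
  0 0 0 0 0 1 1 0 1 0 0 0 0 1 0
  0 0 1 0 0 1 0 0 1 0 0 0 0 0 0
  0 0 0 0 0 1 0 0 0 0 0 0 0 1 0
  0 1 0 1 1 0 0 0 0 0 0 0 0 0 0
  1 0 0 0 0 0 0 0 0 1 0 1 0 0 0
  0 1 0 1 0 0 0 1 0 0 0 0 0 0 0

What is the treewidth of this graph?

3

A width-3 tree decomposition is:
Bags: B1 = {0, 5, 11, 13}  B2 = {0, 5, 9, 13}  B3 = {0, 5, 6, 9}  B4 = {5, 6, 9, 10}  B5 = {6, 8, 9, 10}  B6 = {6, 7, 8, 10}  B7 = {2, 7, 8, 10}  B8 = {2, 3, 7, 8}  B9 = {2, 3, 7, 14}  B10 = {2, 3, 4, 14}  B11 = {3, 4, 12, 14}  B12 = {1, 4, 12, 14}
Tree: B1–B2, B2–B3, B3–B4, B4–B5, B5–B6, B6–B7, B7–B8, B8–B9, B9–B10, B10–B11, B11–B12
The largest bag has 4 vertices, giving width 3; this decomposition certifies tw(G) ≤ 3. For the lower bound: the 4 vertex sets {0,11,13}, {5}, {9}, {6,7,8,10} are disjoint, each induces a connected subgraph, and every pair is joined by at least one edge of G. Contracting each set to a single vertex therefore yields K_{4} as a minor, and since treewidth is minor-monotone, tw(G) ≥ tw(K_{4}) = 3. Therefore the treewidth is 3.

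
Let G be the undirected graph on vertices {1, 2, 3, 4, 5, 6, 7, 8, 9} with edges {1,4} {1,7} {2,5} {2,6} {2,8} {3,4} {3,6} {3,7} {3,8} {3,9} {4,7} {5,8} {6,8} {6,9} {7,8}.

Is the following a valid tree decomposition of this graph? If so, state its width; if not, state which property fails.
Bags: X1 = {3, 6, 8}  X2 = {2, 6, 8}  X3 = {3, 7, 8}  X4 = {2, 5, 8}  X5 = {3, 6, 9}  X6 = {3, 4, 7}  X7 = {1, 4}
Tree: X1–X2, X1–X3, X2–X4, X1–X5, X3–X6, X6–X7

No — edge (7,1) lies in no bag.

A tree decomposition must satisfy three properties: every vertex lies in some bag; for every edge, both endpoints lie together in some bag; and for every vertex, the bags containing it form a connected subtree. Here edge (7,1) lies in no bag, so the decomposition is invalid.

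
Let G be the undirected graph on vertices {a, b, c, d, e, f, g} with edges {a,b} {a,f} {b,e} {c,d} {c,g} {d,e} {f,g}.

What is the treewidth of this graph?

2

A width-2 tree decomposition is:
Bags: B1 = {c, d, g}  B2 = {d, f, g}  B3 = {a, d, f}  B4 = {a, b, d}  B5 = {b, d, e}
Tree: B1–B2, B2–B3, B3–B4, B4–B5
Every bag has size at most 3, so the width is 3 − 1 = 2 and tw(G) ≤ 2. The edges d–c–g–f–a–b–e–d form a cycle, so G is not a tree and its treewidth is at least 2. Combining the bounds, tw(G) = 2.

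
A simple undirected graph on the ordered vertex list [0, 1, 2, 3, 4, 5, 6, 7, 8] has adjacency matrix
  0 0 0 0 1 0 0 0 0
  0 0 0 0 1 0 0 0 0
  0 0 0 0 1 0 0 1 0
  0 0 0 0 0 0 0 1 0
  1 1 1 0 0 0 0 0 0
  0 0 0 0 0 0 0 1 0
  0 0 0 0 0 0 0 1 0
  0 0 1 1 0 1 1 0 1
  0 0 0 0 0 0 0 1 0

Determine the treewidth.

A width-1 tree decomposition is:
Bags: B1 = {2, 4}  B2 = {2, 7}  B3 = {0, 4}  B4 = {6, 7}  B5 = {7, 8}  B6 = {5, 7}  B7 = {3, 7}  B8 = {1, 4}
Tree: B1–B2, B1–B3, B2–B4, B4–B5, B5–B6, B4–B7, B3–B8
Every bag has size at most 2, so the width is 2 − 1 = 1 and tw(G) ≤ 1. Since G has at least one edge (e.g. 4–2), it is not an edgeless graph, so tw(G) ≥ 1. Hence tw(G) = 1 exactly.

1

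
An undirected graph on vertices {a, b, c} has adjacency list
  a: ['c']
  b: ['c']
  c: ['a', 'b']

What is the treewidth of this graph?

A width-1 tree decomposition is:
Bags: B1 = {b, c}  B2 = {a, c}
Tree: B1–B2
Each bag holds 2 vertices, so the decomposition has width 1, which upper-bounds the treewidth. Any graph with an edge has treewidth ≥ 1, and G has the edge c–b. Therefore the treewidth is 1.

1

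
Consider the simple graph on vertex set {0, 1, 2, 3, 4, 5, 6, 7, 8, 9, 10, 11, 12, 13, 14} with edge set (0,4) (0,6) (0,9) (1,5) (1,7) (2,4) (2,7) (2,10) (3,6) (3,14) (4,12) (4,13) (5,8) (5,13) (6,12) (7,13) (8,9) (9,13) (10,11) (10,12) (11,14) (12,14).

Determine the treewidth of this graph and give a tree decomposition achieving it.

Treewidth 3.
One such decomposition:
Bags: B1 = {3, 10, 11, 14}  B2 = {3, 10, 12, 14}  B3 = {3, 6, 10, 12}  B4 = {2, 6, 10, 12}  B5 = {2, 4, 6, 12}  B6 = {0, 2, 4, 6}  B7 = {0, 2, 4, 7}  B8 = {0, 4, 7, 13}  B9 = {0, 7, 9, 13}  B10 = {1, 7, 9, 13}  B11 = {1, 5, 9, 13}  B12 = {1, 5, 8, 9}
Tree: B1–B2, B2–B3, B3–B4, B4–B5, B5–B6, B6–B7, B7–B8, B8–B9, B9–B10, B10–B11, B11–B12

Each bag holds 4 vertices, so the decomposition has width 3, which upper-bounds the treewidth. For the lower bound: the 4 vertex sets {3,11,14}, {10}, {12}, {0,2,4,6} are disjoint, each induces a connected subgraph, and every pair is joined by at least one edge of G. Contracting each set to a single vertex therefore yields K_{4} as a minor, and since treewidth is minor-monotone, tw(G) ≥ tw(K_{4}) = 3. Hence tw(G) = 3 exactly.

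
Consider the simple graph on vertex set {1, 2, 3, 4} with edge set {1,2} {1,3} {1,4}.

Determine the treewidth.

A width-1 tree decomposition is:
Bags: B1 = {1, 2}  B2 = {1, 4}  B3 = {1, 3}
Tree: B1–B2, B2–B3
Every bag has size at most 2, so the width is 2 − 1 = 1 and tw(G) ≤ 1. Since G has at least one edge (e.g. 1–2), it is not an edgeless graph, so tw(G) ≥ 1. The upper and lower bounds meet at 1, so that is the treewidth.

1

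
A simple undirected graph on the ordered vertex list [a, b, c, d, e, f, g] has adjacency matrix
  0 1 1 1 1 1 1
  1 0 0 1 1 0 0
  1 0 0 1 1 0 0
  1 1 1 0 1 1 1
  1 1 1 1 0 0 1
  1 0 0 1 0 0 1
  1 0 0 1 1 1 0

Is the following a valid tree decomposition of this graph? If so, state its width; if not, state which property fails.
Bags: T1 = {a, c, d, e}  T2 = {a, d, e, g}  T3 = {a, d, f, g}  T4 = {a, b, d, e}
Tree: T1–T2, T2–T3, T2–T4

Yes; width 3.

Every vertex of G appears in some bag (union = {a, b, c, d, e, f, g}); every edge is covered by a bag; and for each vertex v the set of bags containing v is connected in the bag tree. The decomposition is therefore valid. The largest bag has 4 vertices, so the width is 3.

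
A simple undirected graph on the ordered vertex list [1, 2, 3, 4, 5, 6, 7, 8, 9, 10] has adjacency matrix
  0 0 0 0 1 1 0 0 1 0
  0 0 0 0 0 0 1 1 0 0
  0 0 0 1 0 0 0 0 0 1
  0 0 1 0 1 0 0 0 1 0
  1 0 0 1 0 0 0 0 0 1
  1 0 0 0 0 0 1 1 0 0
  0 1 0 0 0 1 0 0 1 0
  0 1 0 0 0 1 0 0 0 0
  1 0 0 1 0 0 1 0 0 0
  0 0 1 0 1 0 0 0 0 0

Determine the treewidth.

A width-2 tree decomposition is:
Bags: B1 = {3, 5, 10}  B2 = {3, 4, 5}  B3 = {1, 4, 5}  B4 = {1, 4, 9}  B5 = {1, 6, 9}  B6 = {6, 7, 9}  B7 = {6, 7, 8}  B8 = {2, 7, 8}
Tree: B1–B2, B2–B3, B3–B4, B4–B5, B5–B6, B6–B7, B7–B8
Each bag holds 3 vertices, so the decomposition has width 2, which upper-bounds the treewidth. The edges 10–3–4–5–10 form a cycle, so G is not a tree and its treewidth is at least 2. Therefore the treewidth is 2.

2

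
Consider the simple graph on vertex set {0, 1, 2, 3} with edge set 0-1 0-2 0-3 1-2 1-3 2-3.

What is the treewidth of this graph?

A width-3 tree decomposition is:
Bags: B1 = {0, 1, 2, 3}
Tree: (single bag)
A single bag containing all 4 vertices is trivially a valid decomposition of width 3. On the other hand G contains the 4-clique {0, 1, 2, 3}. A clique must lie in a single bag of any decomposition, so no decomposition can have width below 3. Hence tw(G) = 3 exactly.

3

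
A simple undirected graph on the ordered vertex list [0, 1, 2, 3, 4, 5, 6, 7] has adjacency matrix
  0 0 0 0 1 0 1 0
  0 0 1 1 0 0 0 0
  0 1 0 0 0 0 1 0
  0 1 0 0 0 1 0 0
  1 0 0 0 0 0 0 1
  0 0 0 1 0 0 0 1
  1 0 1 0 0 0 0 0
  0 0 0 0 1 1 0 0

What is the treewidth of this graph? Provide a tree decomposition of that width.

Every bag has size at most 3, so the width is 3 − 1 = 2 and tw(G) ≤ 2. For the lower bound, G contains the cycle 6–2–1–3–5–7–4–0–6, so G is not a forest; only forests have treewidth ≤ 1, hence tw(G) ≥ 2. Combining the bounds, tw(G) = 2.

Treewidth 2.
Bags: B1 = {1, 2, 6}  B2 = {1, 3, 6}  B3 = {3, 5, 6}  B4 = {5, 6, 7}  B5 = {4, 6, 7}  B6 = {0, 4, 6}
Tree: B1–B2, B2–B3, B3–B4, B4–B5, B5–B6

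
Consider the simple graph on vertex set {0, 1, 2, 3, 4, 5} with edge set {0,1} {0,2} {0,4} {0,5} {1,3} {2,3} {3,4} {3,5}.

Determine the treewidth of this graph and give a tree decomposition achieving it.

Treewidth 2.
One optimal decomposition is:
Bags: B1 = {0, 3, 4}  B2 = {0, 3, 5}  B3 = {0, 1, 3}  B4 = {0, 2, 3}
Tree: B1–B2, B2–B3, B3–B4

Every bag has size at most 3, so the width is 3 − 1 = 2 and tw(G) ≤ 2. For the lower bound, G contains the cycle 0–4–3–5–0, so G is not a forest; only forests have treewidth ≤ 1, hence tw(G) ≥ 2. Therefore the treewidth is 2.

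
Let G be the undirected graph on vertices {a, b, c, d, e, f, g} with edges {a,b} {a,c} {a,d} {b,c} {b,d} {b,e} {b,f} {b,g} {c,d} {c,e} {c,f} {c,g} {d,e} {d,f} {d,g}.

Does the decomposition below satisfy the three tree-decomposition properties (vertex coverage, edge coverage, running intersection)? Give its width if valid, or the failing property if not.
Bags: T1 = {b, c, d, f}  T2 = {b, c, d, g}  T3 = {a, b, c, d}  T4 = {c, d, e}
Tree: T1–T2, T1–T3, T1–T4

A tree decomposition must satisfy three properties: every vertex lies in some bag; for every edge, both endpoints lie together in some bag; and for every vertex, the bags containing it form a connected subtree. Here edge (b,e) lies in no bag, so the decomposition is invalid.

No — edge (b,e) lies in no bag.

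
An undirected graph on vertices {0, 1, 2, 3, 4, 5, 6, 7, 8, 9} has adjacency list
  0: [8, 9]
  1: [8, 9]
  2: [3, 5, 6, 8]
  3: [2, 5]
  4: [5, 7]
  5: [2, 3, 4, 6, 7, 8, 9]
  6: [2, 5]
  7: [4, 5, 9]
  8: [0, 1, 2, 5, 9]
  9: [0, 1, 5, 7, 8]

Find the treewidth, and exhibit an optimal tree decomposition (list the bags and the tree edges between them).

Each bag holds 3 vertices, so the decomposition has width 2, which upper-bounds the treewidth. For the lower bound, the 3 vertices {0, 8, 9} are pairwise adjacent, and any tree decomposition puts a clique entirely inside one bag — forcing width ≥ 2. Combining the bounds, tw(G) = 2.

Treewidth 2.
Bags: B1 = {5, 8, 9}  B2 = {5, 7, 9}  B3 = {2, 5, 8}  B4 = {0, 8, 9}  B5 = {1, 8, 9}  B6 = {4, 5, 7}  B7 = {2, 5, 6}  B8 = {2, 3, 5}
Tree: B1–B2, B1–B3, B1–B4, B4–B5, B2–B6, B3–B7, B7–B8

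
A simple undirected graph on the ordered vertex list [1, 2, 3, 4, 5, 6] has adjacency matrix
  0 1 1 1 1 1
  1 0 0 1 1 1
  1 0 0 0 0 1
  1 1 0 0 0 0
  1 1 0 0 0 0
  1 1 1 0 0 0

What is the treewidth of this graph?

2

A width-2 tree decomposition is:
Bags: B1 = {1, 2, 6}  B2 = {1, 2, 4}  B3 = {1, 3, 6}  B4 = {1, 2, 5}
Tree: B1–B2, B1–B3, B1–B4
Every bag has size at most 3, so the width is 3 − 1 = 2 and tw(G) ≤ 2. Conversely, {1, 2, 4} is a clique of size 3, and the vertices of any clique must share a bag in every tree decomposition; so some bag has ≥ 3 vertices and tw(G) ≥ 2. Hence tw(G) = 2 exactly.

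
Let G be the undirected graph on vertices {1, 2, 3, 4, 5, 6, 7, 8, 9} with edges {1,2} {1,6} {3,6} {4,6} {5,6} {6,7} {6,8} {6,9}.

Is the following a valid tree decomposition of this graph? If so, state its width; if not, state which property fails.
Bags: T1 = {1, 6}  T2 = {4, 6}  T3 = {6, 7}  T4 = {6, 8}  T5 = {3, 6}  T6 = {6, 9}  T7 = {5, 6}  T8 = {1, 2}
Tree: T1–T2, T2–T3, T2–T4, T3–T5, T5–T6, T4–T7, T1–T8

Checking the three conditions: (i) the bags cover all of {1, 2, 3, 4, 5, 6, 7, 8, 9}; (ii) for each edge, some bag contains both endpoints; (iii) the bags containing any fixed vertex form a subtree. All hold, so the decomposition is valid with width 2 − 1 = 1.

Yes; width 1.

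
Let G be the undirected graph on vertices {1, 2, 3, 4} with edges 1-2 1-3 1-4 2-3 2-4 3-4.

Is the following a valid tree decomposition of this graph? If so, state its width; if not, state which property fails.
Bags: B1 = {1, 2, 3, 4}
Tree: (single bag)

Every vertex of G appears in some bag (union = {1, 2, 3, 4}); every edge is covered by a bag; and for each vertex v the set of bags containing v is connected in the bag tree. The decomposition is therefore valid. The largest bag has 4 vertices, so the width is 3.

Yes; width 3.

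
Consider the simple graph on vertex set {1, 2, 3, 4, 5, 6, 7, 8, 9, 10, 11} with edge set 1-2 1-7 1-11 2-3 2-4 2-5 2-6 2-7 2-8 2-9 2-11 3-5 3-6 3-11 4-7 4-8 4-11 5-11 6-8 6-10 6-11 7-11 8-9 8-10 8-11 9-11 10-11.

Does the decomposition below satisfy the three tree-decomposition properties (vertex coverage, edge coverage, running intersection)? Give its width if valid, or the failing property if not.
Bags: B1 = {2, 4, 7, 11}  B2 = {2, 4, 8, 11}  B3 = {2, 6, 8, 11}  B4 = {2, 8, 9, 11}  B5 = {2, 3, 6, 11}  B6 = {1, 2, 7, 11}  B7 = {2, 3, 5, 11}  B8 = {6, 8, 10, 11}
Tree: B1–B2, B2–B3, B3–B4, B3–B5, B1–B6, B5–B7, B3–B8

Yes; width 3.

Vertex coverage: the bags together contain {1, 2, 3, 4, 5, 6, 7, 8, 9, 10, 11}, the full vertex set. Edge coverage: each edge of G has both endpoints in at least one bag. Running intersection: for every vertex, the bags containing it form a connected subtree. All three properties hold, so this is a valid tree decomposition of width max|bag| − 1 = 3, and hence tw(G) ≤ 3.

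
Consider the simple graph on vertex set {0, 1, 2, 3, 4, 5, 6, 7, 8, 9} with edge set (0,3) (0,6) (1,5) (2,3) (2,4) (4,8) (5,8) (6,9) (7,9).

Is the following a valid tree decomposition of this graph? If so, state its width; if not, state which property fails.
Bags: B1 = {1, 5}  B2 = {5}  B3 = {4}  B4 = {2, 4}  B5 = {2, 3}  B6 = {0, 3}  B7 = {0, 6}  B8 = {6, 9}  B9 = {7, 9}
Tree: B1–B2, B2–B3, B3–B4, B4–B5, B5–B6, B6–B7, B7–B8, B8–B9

No — vertex 8 appears in no bag.

A tree decomposition must satisfy three properties: every vertex lies in some bag; for every edge, both endpoints lie together in some bag; and for every vertex, the bags containing it form a connected subtree. Here vertex 8 appears in no bag, so the decomposition is invalid.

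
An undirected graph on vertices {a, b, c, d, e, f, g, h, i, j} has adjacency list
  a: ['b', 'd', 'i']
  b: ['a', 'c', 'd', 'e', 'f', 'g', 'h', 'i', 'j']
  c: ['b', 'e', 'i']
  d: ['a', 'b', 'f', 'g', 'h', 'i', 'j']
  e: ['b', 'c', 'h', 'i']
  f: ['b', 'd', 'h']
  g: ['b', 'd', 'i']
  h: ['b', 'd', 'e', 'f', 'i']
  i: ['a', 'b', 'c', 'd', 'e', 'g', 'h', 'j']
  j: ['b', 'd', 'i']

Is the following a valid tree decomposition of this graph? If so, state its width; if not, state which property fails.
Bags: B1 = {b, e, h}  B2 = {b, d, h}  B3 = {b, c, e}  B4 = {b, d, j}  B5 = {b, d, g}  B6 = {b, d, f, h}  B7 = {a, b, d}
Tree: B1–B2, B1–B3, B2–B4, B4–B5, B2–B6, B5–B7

A tree decomposition must satisfy three properties: every vertex lies in some bag; for every edge, both endpoints lie together in some bag; and for every vertex, the bags containing it form a connected subtree. Here vertex i appears in no bag, so the decomposition is invalid.

No — vertex i appears in no bag.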